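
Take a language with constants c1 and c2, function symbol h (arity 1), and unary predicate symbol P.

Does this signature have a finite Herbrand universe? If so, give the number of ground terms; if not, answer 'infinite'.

The signature has at least one function symbol (h, arity 1) and at least one constant (c1).
Iterating h gives infinitely many distinct ground terms: c1, h(c1), h(h(c1)), ...
So the Herbrand universe is infinite.

infinite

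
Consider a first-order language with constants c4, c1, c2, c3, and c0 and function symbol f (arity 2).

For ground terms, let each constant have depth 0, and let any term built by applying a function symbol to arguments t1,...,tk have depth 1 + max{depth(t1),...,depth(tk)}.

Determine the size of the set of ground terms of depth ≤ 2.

905

Write N_k for the number of ground terms of depth ≤ k. A term of depth ≤ k is either a constant or a function symbol applied to arguments of depth ≤ k−1, so N_k = 5 + N_{k-1}^2.
N_0 = 5
N_1 = 5 + 5^2 = 30
N_2 = 5 + 30^2 = 905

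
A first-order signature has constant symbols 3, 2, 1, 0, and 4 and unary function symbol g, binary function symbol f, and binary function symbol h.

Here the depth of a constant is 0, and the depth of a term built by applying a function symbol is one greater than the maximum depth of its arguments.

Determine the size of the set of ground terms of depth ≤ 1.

60

Count level by level. With function symbols g/1, f/2, h/2, the terms of depth ≤ k are the 5 constants together with each function applied to depth-≤(k−1) tuples, so N_k = 5 + N_{k-1} + N_{k-1}^2 + N_{k-1}^2.
N_0 = 5
N_1 = 5 + 5 + 5^2 + 5^2 = 60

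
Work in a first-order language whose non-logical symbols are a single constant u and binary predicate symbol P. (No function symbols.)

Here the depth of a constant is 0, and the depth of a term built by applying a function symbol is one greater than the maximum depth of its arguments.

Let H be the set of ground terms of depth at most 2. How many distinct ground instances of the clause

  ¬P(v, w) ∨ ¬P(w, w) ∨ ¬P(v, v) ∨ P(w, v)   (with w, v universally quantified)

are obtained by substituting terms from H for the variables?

Ground terms of depth ≤ 2:
  With no function symbols every ground term is a constant, so there is exactly 1 ground term at every depth bound.
  N_0 = 1
  N_1 = 1
  N_2 = 1
  Explicitly: u.
So there is exactly 1 ground term available for substitution.
Each of w, v ranges independently over the available ground terms, and distinct assignments produce distinct instances.
Number of ground instances = 1^2 = 1.

1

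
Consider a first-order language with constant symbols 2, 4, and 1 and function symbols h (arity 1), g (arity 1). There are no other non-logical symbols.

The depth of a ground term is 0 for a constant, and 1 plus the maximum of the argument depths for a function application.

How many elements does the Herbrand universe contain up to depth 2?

Write N_k for the number of ground terms of depth ≤ k. A term of depth ≤ k is either a constant or a function symbol applied to arguments of depth ≤ k−1, so N_k = 3 + N_{k-1} + N_{k-1}.
N_0 = 3
N_1 = 3 + 3 + 3 = 9
N_2 = 3 + 9 + 9 = 21

21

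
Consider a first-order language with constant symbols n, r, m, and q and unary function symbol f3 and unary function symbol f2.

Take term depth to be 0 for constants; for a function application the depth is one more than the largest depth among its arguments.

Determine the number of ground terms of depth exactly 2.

Write N_k for the number of ground terms of depth ≤ k. A term of depth ≤ k is either a constant or a function symbol applied to arguments of depth ≤ k−1, so N_k = 4 + N_{k-1} + N_{k-1}.
N_0 = 4
N_1 = 4 + 4 + 4 = 12
N_2 = 4 + 12 + 12 = 28
Terms of depth exactly 2: N_2 − N_1 = 28 − 12 = 16.

16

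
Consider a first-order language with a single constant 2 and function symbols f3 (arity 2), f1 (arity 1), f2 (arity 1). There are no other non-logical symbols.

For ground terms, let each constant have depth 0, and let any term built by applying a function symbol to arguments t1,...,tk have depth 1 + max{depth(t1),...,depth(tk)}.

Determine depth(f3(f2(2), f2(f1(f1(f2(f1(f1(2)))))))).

7

depth(f2(2)) = 1 + depth(2) = 1 + 0 = 1
depth(f1(2)) = 1 + depth(2) = 1 + 0 = 1
depth(f1(f1(2))) = 1 + depth(f1(2)) = 1 + 1 = 2
depth(f2(f1(f1(2)))) = 1 + depth(f1(f1(2))) = 1 + 2 = 3
depth(f1(f2(f1(f1(2))))) = 1 + depth(f2(f1(f1(2)))) = 1 + 3 = 4
depth(f1(f1(f2(f1(f1(2)))))) = 1 + depth(f1(f2(f1(f1(2))))) = 1 + 4 = 5
depth(f2(f1(f1(f2(f1(f1(2))))))) = 1 + depth(f1(f1(f2(f1(f1(2)))))) = 1 + 5 = 6
depth(f3(f2(2), f2(f1(f1(f2(f1(f1(2)))))))) = 1 + max(1, 6) = 7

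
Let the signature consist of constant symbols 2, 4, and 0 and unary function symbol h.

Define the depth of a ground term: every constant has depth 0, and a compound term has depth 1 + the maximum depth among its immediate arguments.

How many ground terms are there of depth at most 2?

9

Let N_k count ground terms of depth at most k. Each non-constant term of depth ≤ k is some function symbol applied to depth-≤(k−1) arguments, giving N_k = 3 + N_{k-1}.
N_0 = 3
N_1 = 3 + 3 = 6
N_2 = 3 + 6 = 9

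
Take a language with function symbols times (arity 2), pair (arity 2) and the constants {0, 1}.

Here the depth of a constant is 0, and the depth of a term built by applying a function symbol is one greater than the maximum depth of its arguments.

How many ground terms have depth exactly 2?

192

If N_k denotes the number of depth-≤k ground terms, the 2 constants give N_0 = 2, and each function symbol of arity r contributes N_{k-1}^r new terms at level k: N_k = 2 + N_{k-1}^2 + N_{k-1}^2.
N_0 = 2
N_1 = 2 + 2^2 + 2^2 = 10
N_2 = 2 + 10^2 + 10^2 = 202
Terms of depth exactly 2: N_2 − N_1 = 202 − 10 = 192.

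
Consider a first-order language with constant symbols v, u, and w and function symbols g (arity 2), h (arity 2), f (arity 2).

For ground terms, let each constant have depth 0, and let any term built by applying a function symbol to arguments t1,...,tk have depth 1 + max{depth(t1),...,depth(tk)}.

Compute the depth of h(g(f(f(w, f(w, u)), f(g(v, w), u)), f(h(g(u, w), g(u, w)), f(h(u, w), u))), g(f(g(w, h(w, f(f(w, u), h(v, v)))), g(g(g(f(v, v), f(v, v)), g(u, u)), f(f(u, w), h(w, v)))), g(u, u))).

depth(f(w, u)) = 1 + max(0, 0) = 1
depth(f(w, f(w, u))) = 1 + max(0, 1) = 2
depth(g(v, w)) = 1 + max(0, 0) = 1
depth(f(g(v, w), u)) = 1 + max(1, 0) = 2
depth(f(f(w, f(w, u)), f(g(v, w), u))) = 1 + max(2, 2) = 3
depth(g(u, w)) = 1 + max(0, 0) = 1
depth(h(g(u, w), g(u, w))) = 1 + max(1, 1) = 2
depth(h(u, w)) = 1 + max(0, 0) = 1
depth(f(h(u, w), u)) = 1 + max(1, 0) = 2
depth(f(h(g(u, w), g(u, w)), f(h(u, w), u))) = 1 + max(2, 2) = 3
depth(g(f(f(w, f(w, u)), f(g(v, w), u)), f(h(g(u, w), g(u, w)), f(h(u, w), u)))) = 1 + max(3, 3) = 4
depth(h(v, v)) = 1 + max(0, 0) = 1
depth(f(f(w, u), h(v, v))) = 1 + max(1, 1) = 2
depth(h(w, f(f(w, u), h(v, v)))) = 1 + max(0, 2) = 3
depth(g(w, h(w, f(f(w, u), h(v, v))))) = 1 + max(0, 3) = 4
depth(f(v, v)) = 1 + max(0, 0) = 1
depth(g(f(v, v), f(v, v))) = 1 + max(1, 1) = 2
depth(g(u, u)) = 1 + max(0, 0) = 1
depth(g(g(f(v, v), f(v, v)), g(u, u))) = 1 + max(2, 1) = 3
depth(f(u, w)) = 1 + max(0, 0) = 1
depth(h(w, v)) = 1 + max(0, 0) = 1
depth(f(f(u, w), h(w, v))) = 1 + max(1, 1) = 2
depth(g(g(g(f(v, v), f(v, v)), g(u, u)), f(f(u, w), h(w, v)))) = 1 + max(3, 2) = 4
depth(f(g(w, h(w, f(f(w, u), h(v, v)))), g(g(g(f(v, v), f(v, v)), g(u, u)), f(f(u, w), h(w, v))))) = 1 + max(4, 4) = 5
depth(g(f(g(w, h(w, f(f(w, u), h(v, v)))), g(g(g(f(v, v), f(v, v)), g(u, u)), f(f(u, w), h(w, v)))), g(u, u))) = 1 + max(5, 1) = 6
depth(h(g(f(f(w, f(w, u)), f(g(v, w), u)), f(h(g(u, w), g(u, w)), f(h(u, w), u))), g(f(g(w, h(w, f(f(w, u), h(v, v)))), g(g(g(f(v, v), f(v, v)), g(u, u)), f(f(u, w), h(w, v)))), g(u, u)))) = 1 + max(4, 6) = 7

7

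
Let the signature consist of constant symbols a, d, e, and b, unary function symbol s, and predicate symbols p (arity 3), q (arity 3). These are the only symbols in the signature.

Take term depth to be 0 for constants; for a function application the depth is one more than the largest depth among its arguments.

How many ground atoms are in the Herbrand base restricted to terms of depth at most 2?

3456

First count ground terms of depth ≤ 2.
Let N_k count ground terms of depth at most k. Each non-constant term of depth ≤ k is some function symbol applied to depth-≤(k−1) arguments, giving N_k = 4 + N_{k-1}.
N_0 = 4
N_1 = 4 + 4 = 8
N_2 = 4 + 8 = 12
Explicitly: a, d, e, b, s(a), s(d), s(e), s(b), s(s(a)), s(s(d)), s(s(e)), s(s(b)).
So |H| = 12.
A ground atom is a predicate applied to a tuple of terms from H, so the count is the sum over predicates of |H|^arity:
  p: 12^3 = 1728;  q: 12^3 = 1728
Total ground atoms: 1728 + 1728 = 3456.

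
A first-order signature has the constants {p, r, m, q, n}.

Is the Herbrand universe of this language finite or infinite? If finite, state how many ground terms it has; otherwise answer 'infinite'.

There are no function symbols, so every ground term is one of the 5 constants.
The Herbrand universe is {p, r, m, q, n}, which is finite with 5 elements.

5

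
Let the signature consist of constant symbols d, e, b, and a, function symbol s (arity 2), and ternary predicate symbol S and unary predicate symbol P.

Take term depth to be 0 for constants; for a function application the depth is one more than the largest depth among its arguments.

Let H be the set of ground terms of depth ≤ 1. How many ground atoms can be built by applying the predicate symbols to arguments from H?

8020

First count ground terms of depth ≤ 1.
Let N_k = |{terms of depth ≤ k}|. Then N_0 = 4 and N_k = 4 + N_{k-1}^2 for k ≥ 1 (one summand per function symbol, arity giving the exponent).
N_0 = 4
N_1 = 4 + 4^2 = 20
So |H| = 20.
A ground atom is a predicate applied to a tuple of terms from H, so the count is the sum over predicates of |H|^arity:
  S: 20^3 = 8000;  P: 20
Total ground atoms: 8000 + 20 = 8020.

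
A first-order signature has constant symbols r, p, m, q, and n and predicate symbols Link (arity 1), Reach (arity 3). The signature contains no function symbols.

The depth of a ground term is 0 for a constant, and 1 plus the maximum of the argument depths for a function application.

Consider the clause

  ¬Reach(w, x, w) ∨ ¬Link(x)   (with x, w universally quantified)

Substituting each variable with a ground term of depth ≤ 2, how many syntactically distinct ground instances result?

Ground terms of depth ≤ 2:
  With no function symbols every ground term is a constant, so there are exactly 5 ground terms at every depth bound.
  N_0 = 5
  N_1 = 5
  N_2 = 5
  Explicitly: r, p, m, q, n.
So there are 5 ground terms available for substitution.
The clause has 2 distinct variables (x, w), each appearing in the body. In the free term algebra distinct substitutions yield syntactically distinct ground instances.
Number of ground instances = 5^2 = 25.

25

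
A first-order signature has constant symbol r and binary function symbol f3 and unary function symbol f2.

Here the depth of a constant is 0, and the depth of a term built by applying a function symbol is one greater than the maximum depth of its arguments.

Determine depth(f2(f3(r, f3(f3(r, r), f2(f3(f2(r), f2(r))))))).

6

depth(f3(r, r)) = 1 + max(0, 0) = 1
depth(f2(r)) = 1 + depth(r) = 1 + 0 = 1
depth(f3(f2(r), f2(r))) = 1 + max(1, 1) = 2
depth(f2(f3(f2(r), f2(r)))) = 1 + depth(f3(f2(r), f2(r))) = 1 + 2 = 3
depth(f3(f3(r, r), f2(f3(f2(r), f2(r))))) = 1 + max(1, 3) = 4
depth(f3(r, f3(f3(r, r), f2(f3(f2(r), f2(r)))))) = 1 + max(0, 4) = 5
depth(f2(f3(r, f3(f3(r, r), f2(f3(f2(r), f2(r))))))) = 1 + depth(f3(r, f3(f3(r, r), f2(f3(f2(r), f2(r)))))) = 1 + 5 = 6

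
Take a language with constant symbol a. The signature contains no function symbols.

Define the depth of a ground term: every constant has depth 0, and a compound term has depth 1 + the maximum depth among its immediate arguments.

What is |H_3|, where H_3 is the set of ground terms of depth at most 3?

With no function symbols every ground term is a constant, so there is exactly 1 ground term at every depth bound.
N_0 = 1
N_1 = 1
N_2 = 1
N_3 = 1
Explicitly: a.

1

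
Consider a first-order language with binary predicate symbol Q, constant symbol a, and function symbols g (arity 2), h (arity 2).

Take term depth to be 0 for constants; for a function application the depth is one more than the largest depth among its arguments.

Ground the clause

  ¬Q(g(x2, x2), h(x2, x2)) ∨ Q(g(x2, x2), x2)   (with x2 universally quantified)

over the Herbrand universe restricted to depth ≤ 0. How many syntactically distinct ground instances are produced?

1

Ground terms of depth ≤ 0:
  Count level by level. With function symbols g/2, h/2, the terms of depth ≤ k are the 1 constant together with each function applied to depth-≤(k−1) tuples, so N_k = 1 + N_{k-1}^2 + N_{k-1}^2.
  N_0 = 1
  Explicitly: a.
So there is exactly 1 ground term available for substitution.
The clause has 1 distinct variable (x2), which appears in the body. In the free term algebra distinct substitutions yield syntactically distinct ground instances.
Number of ground instances = 1.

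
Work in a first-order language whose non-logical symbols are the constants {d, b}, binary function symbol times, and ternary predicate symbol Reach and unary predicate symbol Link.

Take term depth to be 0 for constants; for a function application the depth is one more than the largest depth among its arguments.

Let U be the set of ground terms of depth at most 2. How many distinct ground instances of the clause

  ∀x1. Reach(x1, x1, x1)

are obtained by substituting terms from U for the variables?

Ground terms of depth ≤ 2:
  Let N_k count ground terms of depth at most k. Each non-constant term of depth ≤ k is some function symbol applied to depth-≤(k−1) arguments, giving N_k = 2 + N_{k-1}^2.
  N_0 = 2
  N_1 = 2 + 2^2 = 6
  N_2 = 2 + 6^2 = 38
So there are 38 ground terms available for substitution.
The variable x1 ranges independently over the available ground terms, and distinct assignments produce distinct instances.
Number of ground instances = 38.

38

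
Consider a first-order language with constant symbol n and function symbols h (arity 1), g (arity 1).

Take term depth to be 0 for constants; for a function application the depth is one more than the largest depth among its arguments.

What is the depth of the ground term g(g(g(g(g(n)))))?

depth(g(n)) = 1 + depth(n) = 1 + 0 = 1
depth(g(g(n))) = 1 + depth(g(n)) = 1 + 1 = 2
depth(g(g(g(n)))) = 1 + depth(g(g(n))) = 1 + 2 = 3
depth(g(g(g(g(n))))) = 1 + depth(g(g(g(n)))) = 1 + 3 = 4
depth(g(g(g(g(g(n)))))) = 1 + depth(g(g(g(g(n))))) = 1 + 4 = 5

5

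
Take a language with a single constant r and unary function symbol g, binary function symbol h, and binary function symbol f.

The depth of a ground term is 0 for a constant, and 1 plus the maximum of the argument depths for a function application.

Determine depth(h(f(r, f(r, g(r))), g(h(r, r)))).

4

depth(g(r)) = 1 + depth(r) = 1 + 0 = 1
depth(f(r, g(r))) = 1 + max(0, 1) = 2
depth(f(r, f(r, g(r)))) = 1 + max(0, 2) = 3
depth(h(r, r)) = 1 + max(0, 0) = 1
depth(g(h(r, r))) = 1 + depth(h(r, r)) = 1 + 1 = 2
depth(h(f(r, f(r, g(r))), g(h(r, r)))) = 1 + max(3, 2) = 4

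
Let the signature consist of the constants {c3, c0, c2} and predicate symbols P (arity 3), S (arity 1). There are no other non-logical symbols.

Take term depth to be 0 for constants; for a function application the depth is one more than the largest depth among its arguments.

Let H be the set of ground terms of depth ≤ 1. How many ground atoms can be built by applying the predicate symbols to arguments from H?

First count ground terms of depth ≤ 1.
With no function symbols every ground term is a constant, so there are exactly 3 ground terms at every depth bound.
N_0 = 3
N_1 = 3
So |H| = 3.
For each predicate symbol, the number of ground atoms is |H| raised to its arity; summing:
  P: 3^3 = 27;  S: 3
Total ground atoms: 27 + 3 = 30.

30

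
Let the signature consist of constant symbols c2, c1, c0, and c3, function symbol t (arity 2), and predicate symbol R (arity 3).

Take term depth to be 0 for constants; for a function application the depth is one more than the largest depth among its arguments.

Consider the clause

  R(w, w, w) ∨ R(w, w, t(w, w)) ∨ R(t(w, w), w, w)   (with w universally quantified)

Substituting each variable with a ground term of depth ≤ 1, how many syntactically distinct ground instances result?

Ground terms of depth ≤ 1:
  Count level by level. With function symbols t/2, the terms of depth ≤ k are the 4 constants together with each function applied to depth-≤(k−1) tuples, so N_k = 4 + N_{k-1}^2.
  N_0 = 4
  N_1 = 4 + 4^2 = 20
So there are 20 ground terms available for substitution.
The clause has 1 distinct variable (w), which appears in the body. In the free term algebra distinct substitutions yield syntactically distinct ground instances.
Number of ground instances = 20.

20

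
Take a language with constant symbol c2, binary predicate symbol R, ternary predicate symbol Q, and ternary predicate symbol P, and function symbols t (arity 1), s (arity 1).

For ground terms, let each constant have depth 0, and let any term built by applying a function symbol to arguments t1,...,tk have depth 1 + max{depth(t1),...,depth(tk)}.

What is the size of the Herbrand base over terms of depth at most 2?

735

First count ground terms of depth ≤ 2.
Let N_k = |{terms of depth ≤ k}|. Then N_0 = 1 and N_k = 1 + N_{k-1} + N_{k-1} for k ≥ 1 (one summand per function symbol, arity giving the exponent).
N_0 = 1
N_1 = 1 + 1 + 1 = 3
N_2 = 1 + 3 + 3 = 7
Explicitly: c2, t(c2), t(t(c2)), t(s(c2)), s(c2), s(t(c2)), s(s(c2)).
So |H| = 7.
A ground atom is a predicate applied to a tuple of terms from H, so the count is the sum over predicates of |H|^arity:
  R: 7^2 = 49;  Q: 7^3 = 343;  P: 7^3 = 343
Total ground atoms: 49 + 343 + 343 = 735.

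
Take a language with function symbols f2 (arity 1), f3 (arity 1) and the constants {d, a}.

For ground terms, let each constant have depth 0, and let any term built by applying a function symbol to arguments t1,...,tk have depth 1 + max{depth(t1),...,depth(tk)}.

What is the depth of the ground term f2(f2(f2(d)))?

depth(f2(d)) = 1 + depth(d) = 1 + 0 = 1
depth(f2(f2(d))) = 1 + depth(f2(d)) = 1 + 1 = 2
depth(f2(f2(f2(d)))) = 1 + depth(f2(f2(d))) = 1 + 2 = 3

3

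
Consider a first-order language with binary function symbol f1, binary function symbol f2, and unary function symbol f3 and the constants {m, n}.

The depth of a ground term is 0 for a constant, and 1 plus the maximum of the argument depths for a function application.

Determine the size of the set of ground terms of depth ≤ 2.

302

Let N_k count ground terms of depth at most k. Each non-constant term of depth ≤ k is some function symbol applied to depth-≤(k−1) arguments, giving N_k = 2 + N_{k-1}^2 + N_{k-1}^2 + N_{k-1}.
N_0 = 2
N_1 = 2 + 2^2 + 2^2 + 2 = 12
N_2 = 2 + 12^2 + 12^2 + 12 = 302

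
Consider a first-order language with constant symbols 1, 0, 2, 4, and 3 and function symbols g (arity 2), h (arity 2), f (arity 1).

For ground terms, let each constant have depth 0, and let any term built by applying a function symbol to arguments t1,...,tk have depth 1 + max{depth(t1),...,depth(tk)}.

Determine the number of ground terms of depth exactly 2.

7205

Let N_k count ground terms of depth at most k. Each non-constant term of depth ≤ k is some function symbol applied to depth-≤(k−1) arguments, giving N_k = 5 + N_{k-1}^2 + N_{k-1}^2 + N_{k-1}.
N_0 = 5
N_1 = 5 + 5^2 + 5^2 + 5 = 60
N_2 = 5 + 60^2 + 60^2 + 60 = 7265
Terms of depth exactly 2: N_2 − N_1 = 7265 − 60 = 7205.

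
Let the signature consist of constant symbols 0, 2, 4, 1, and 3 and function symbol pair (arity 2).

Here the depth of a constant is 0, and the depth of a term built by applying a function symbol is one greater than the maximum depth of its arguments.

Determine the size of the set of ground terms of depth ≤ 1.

Let N_k count ground terms of depth at most k. Each non-constant term of depth ≤ k is some function symbol applied to depth-≤(k−1) arguments, giving N_k = 5 + N_{k-1}^2.
N_0 = 5
N_1 = 5 + 5^2 = 30

30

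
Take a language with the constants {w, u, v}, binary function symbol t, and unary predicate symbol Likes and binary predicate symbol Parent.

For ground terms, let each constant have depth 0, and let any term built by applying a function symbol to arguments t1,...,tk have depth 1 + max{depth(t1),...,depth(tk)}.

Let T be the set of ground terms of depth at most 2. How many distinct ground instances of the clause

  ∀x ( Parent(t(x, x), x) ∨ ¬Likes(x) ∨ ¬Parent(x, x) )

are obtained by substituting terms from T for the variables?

Ground terms of depth ≤ 2:
  Let N_k count ground terms of depth at most k. Each non-constant term of depth ≤ k is some function symbol applied to depth-≤(k−1) arguments, giving N_k = 3 + N_{k-1}^2.
  N_0 = 3
  N_1 = 3 + 3^2 = 12
  N_2 = 3 + 12^2 = 147
So there are 147 ground terms available for substitution.
The clause has 1 distinct variable (x), which appears in the body. In the free term algebra distinct substitutions yield syntactically distinct ground instances.
Number of ground instances = 147.

147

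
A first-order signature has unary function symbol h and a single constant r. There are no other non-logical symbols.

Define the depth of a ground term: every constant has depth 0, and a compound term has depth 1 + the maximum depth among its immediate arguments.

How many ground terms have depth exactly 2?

Let N_k count ground terms of depth at most k. Each non-constant term of depth ≤ k is some function symbol applied to depth-≤(k−1) arguments, giving N_k = 1 + N_{k-1}.
N_0 = 1
N_1 = 1 + 1 = 2
N_2 = 1 + 2 = 3
Terms of depth exactly 2: N_2 − N_1 = 3 − 2 = 1.

1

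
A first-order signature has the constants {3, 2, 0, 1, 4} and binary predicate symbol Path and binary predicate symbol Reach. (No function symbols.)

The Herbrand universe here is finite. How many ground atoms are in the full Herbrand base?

50

With no function symbols, the Herbrand universe is just the 5 constants.
Ground atoms per predicate: Path: 5^2 = 25, Reach: 5^2 = 25.
Herbrand base size = 25 + 25 = 50.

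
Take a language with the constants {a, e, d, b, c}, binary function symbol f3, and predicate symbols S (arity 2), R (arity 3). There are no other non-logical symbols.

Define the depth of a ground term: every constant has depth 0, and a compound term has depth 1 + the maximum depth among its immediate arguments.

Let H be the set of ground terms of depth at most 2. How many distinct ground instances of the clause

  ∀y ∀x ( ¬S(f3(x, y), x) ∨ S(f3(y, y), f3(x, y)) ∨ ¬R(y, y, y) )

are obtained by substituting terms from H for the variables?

Ground terms of depth ≤ 2:
  Write N_k for the number of ground terms of depth ≤ k. A term of depth ≤ k is either a constant or a function symbol applied to arguments of depth ≤ k−1, so N_k = 5 + N_{k-1}^2.
  N_0 = 5
  N_1 = 5 + 5^2 = 30
  N_2 = 5 + 30^2 = 905
So there are 905 ground terms available for substitution.
The clause has 2 distinct variables (y, x), each appearing in the body. In the free term algebra distinct substitutions yield syntactically distinct ground instances.
Number of ground instances = 905^2 = 819025.

819025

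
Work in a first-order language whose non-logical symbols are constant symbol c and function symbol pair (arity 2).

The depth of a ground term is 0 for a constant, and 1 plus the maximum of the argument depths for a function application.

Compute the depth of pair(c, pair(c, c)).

depth(pair(c, c)) = 1 + max(0, 0) = 1
depth(pair(c, pair(c, c))) = 1 + max(0, 1) = 2

2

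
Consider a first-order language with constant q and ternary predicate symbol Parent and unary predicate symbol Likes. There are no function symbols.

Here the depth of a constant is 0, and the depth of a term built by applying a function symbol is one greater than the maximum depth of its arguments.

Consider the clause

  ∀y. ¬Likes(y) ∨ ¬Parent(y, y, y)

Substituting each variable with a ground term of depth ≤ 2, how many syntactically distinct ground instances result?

Ground terms of depth ≤ 2:
  With no function symbols every ground term is a constant, so there is exactly 1 ground term at every depth bound.
  N_0 = 1
  N_1 = 1
  N_2 = 1
So there is exactly 1 ground term available for substitution.
The body mentions the single quantified variable y; since ground terms form a free algebra, no two substitutions collapse to the same formula.
Number of ground instances = 1.

1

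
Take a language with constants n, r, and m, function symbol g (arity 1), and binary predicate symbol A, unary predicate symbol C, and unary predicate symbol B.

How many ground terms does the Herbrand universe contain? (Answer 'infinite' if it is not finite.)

The signature has at least one function symbol (g, arity 1) and at least one constant (n).
Iterating g gives infinitely many distinct ground terms: n, g(n), g(g(n)), ...
So the Herbrand universe is infinite.

infinite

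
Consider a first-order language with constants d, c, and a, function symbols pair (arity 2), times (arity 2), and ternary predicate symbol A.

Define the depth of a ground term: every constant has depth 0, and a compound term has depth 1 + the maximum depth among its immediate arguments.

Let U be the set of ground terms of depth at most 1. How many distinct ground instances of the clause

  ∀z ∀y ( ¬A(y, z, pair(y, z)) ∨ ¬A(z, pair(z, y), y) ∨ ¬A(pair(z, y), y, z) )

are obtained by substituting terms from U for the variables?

Ground terms of depth ≤ 1:
  Count level by level. With function symbols pair/2, times/2, the terms of depth ≤ k are the 3 constants together with each function applied to depth-≤(k−1) tuples, so N_k = 3 + N_{k-1}^2 + N_{k-1}^2.
  N_0 = 3
  N_1 = 3 + 3^2 + 3^2 = 21
So there are 21 ground terms available for substitution.
The body mentions every one of the 2 quantified variables; since ground terms form a free algebra, no two substitutions collapse to the same formula.
Number of ground instances = 21^2 = 441.

441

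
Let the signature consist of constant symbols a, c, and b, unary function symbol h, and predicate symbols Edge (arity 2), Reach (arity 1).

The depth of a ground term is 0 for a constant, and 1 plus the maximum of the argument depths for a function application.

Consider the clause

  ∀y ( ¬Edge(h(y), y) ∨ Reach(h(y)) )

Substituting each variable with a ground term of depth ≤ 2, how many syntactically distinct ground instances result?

Ground terms of depth ≤ 2:
  Count level by level. With function symbols h/1, the terms of depth ≤ k are the 3 constants together with each function applied to depth-≤(k−1) tuples, so N_k = 3 + N_{k-1}.
  N_0 = 3
  N_1 = 3 + 3 = 6
  N_2 = 3 + 6 = 9
  Explicitly: a, c, b, h(a), h(c), h(b), h(h(a)), h(h(c)), h(h(b)).
So there are 9 ground terms available for substitution.
The clause has 1 distinct variable (y), which appears in the body. In the free term algebra distinct substitutions yield syntactically distinct ground instances.
Number of ground instances = 9.

9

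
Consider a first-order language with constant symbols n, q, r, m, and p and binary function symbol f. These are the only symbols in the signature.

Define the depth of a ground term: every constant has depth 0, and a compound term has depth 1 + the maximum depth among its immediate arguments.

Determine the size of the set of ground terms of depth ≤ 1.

Count level by level. With function symbols f/2, the terms of depth ≤ k are the 5 constants together with each function applied to depth-≤(k−1) tuples, so N_k = 5 + N_{k-1}^2.
N_0 = 5
N_1 = 5 + 5^2 = 30

30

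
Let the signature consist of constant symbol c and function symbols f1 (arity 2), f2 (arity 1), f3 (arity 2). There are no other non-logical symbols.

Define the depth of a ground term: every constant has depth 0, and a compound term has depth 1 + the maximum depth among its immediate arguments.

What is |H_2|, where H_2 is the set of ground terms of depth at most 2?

37

If N_k denotes the number of depth-≤k ground terms, the 1 constant gives N_0 = 1, and each function symbol of arity r contributes N_{k-1}^r new terms at level k: N_k = 1 + N_{k-1}^2 + N_{k-1} + N_{k-1}^2.
N_0 = 1
N_1 = 1 + 1^2 + 1 + 1^2 = 4
N_2 = 1 + 4^2 + 4 + 4^2 = 37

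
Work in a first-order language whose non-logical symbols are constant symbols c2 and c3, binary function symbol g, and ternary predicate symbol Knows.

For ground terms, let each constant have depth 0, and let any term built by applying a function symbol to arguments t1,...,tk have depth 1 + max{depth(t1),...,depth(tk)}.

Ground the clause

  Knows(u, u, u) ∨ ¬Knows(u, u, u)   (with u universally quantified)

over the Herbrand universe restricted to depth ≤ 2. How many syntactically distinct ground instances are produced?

38

Ground terms of depth ≤ 2:
  If N_k denotes the number of depth-≤k ground terms, the 2 constants give N_0 = 2, and each function symbol of arity r contributes N_{k-1}^r new terms at level k: N_k = 2 + N_{k-1}^2.
  N_0 = 2
  N_1 = 2 + 2^2 = 6
  N_2 = 2 + 6^2 = 38
So there are 38 ground terms available for substitution.
The clause has 1 distinct variable (u), which appears in the body. In the free term algebra distinct substitutions yield syntactically distinct ground instances.
Number of ground instances = 38.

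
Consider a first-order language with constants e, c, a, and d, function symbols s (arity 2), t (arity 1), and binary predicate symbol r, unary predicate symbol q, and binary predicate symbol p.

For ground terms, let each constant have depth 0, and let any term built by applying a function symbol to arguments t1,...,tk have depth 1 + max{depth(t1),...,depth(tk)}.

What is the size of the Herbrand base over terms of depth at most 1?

First count ground terms of depth ≤ 1.
Count level by level. With function symbols s/2, t/1, the terms of depth ≤ k are the 4 constants together with each function applied to depth-≤(k−1) tuples, so N_k = 4 + N_{k-1}^2 + N_{k-1}.
N_0 = 4
N_1 = 4 + 4^2 + 4 = 24
So |H| = 24.
For each predicate symbol, the number of ground atoms is |H| raised to its arity; summing:
  r: 24^2 = 576;  q: 24;  p: 24^2 = 576
Total ground atoms: 576 + 24 + 576 = 1176.

1176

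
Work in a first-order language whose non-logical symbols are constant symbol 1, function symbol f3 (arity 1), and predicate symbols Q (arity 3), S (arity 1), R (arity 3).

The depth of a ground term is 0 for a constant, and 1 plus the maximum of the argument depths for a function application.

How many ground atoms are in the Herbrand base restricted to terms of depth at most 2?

First count ground terms of depth ≤ 2.
Count level by level. With function symbols f3/1, the terms of depth ≤ k are the 1 constant together with each function applied to depth-≤(k−1) tuples, so N_k = 1 + N_{k-1}.
N_0 = 1
N_1 = 1 + 1 = 2
N_2 = 1 + 2 = 3
Explicitly: 1, f3(1), f3(f3(1)).
So |H| = 3.
For each predicate symbol, the number of ground atoms is |H| raised to its arity; summing:
  Q: 3^3 = 27;  S: 3;  R: 3^3 = 27
Total ground atoms: 27 + 3 + 27 = 57.

57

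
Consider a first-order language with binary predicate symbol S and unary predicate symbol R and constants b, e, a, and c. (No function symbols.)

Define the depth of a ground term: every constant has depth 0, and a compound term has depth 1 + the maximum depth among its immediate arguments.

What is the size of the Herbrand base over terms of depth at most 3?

20

First count ground terms of depth ≤ 3.
With no function symbols every ground term is a constant, so there are exactly 4 ground terms at every depth bound.
N_0 = 4
N_1 = 4
N_2 = 4
N_3 = 4
So |H| = 4.
For each predicate symbol, the number of ground atoms is |H| raised to its arity; summing:
  S: 4^2 = 16;  R: 4
Total ground atoms: 16 + 4 = 20.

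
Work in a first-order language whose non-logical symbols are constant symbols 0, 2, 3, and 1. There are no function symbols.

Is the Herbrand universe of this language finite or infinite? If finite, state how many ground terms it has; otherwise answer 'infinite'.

4

There are no function symbols, so every ground term is one of the 4 constants.
The Herbrand universe is {0, 2, 3, 1}, which is finite with 4 elements.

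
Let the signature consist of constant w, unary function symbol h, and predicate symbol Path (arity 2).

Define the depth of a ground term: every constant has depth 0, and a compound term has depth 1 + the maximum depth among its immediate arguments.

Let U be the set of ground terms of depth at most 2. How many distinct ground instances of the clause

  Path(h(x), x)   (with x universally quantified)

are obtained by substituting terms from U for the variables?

Ground terms of depth ≤ 2:
  If N_k denotes the number of depth-≤k ground terms, the 1 constant gives N_0 = 1, and each function symbol of arity r contributes N_{k-1}^r new terms at level k: N_k = 1 + N_{k-1}.
  N_0 = 1
  N_1 = 1 + 1 = 2
  N_2 = 1 + 2 = 3
So there are 3 ground terms available for substitution.
The variable x ranges independently over the available ground terms, and distinct assignments produce distinct instances.
Number of ground instances = 3.

3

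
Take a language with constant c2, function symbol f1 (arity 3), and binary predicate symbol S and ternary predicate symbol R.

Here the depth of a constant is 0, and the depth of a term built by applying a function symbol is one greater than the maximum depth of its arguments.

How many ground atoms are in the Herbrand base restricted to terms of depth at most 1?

12

First count ground terms of depth ≤ 1.
Write N_k for the number of ground terms of depth ≤ k. A term of depth ≤ k is either a constant or a function symbol applied to arguments of depth ≤ k−1, so N_k = 1 + N_{k-1}^3.
N_0 = 1
N_1 = 1 + 1^3 = 2
So |H| = 2.
Ground atoms are formed by filling each argument slot of a predicate with a term from H, so an r-ary predicate gives |H|^r atoms:
  S: 2^2 = 4;  R: 2^3 = 8
Total ground atoms: 4 + 8 = 12.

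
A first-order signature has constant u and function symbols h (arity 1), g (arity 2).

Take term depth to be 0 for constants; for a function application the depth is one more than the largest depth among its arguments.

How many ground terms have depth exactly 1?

If N_k denotes the number of depth-≤k ground terms, the 1 constant gives N_0 = 1, and each function symbol of arity r contributes N_{k-1}^r new terms at level k: N_k = 1 + N_{k-1} + N_{k-1}^2.
N_0 = 1
N_1 = 1 + 1 + 1^2 = 3
Terms of depth exactly 1: N_1 − N_0 = 3 − 1 = 2.

2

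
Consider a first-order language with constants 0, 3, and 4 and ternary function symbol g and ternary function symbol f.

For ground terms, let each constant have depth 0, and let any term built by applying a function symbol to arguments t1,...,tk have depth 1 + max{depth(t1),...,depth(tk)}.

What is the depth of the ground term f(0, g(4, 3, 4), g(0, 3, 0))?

depth(g(4, 3, 4)) = 1 + max(0, 0, 0) = 1
depth(g(0, 3, 0)) = 1 + max(0, 0, 0) = 1
depth(f(0, g(4, 3, 4), g(0, 3, 0))) = 1 + max(0, 1, 1) = 2

2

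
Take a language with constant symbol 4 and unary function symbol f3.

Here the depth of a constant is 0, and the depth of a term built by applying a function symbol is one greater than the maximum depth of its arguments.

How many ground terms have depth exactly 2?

Let N_k count ground terms of depth at most k. Each non-constant term of depth ≤ k is some function symbol applied to depth-≤(k−1) arguments, giving N_k = 1 + N_{k-1}.
N_0 = 1
N_1 = 1 + 1 = 2
N_2 = 1 + 2 = 3
Terms of depth exactly 2: N_2 − N_1 = 3 − 2 = 1.

1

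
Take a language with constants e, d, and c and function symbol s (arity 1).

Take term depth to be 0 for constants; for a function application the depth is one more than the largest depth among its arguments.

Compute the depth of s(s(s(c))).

3

depth(s(c)) = 1 + depth(c) = 1 + 0 = 1
depth(s(s(c))) = 1 + depth(s(c)) = 1 + 1 = 2
depth(s(s(s(c)))) = 1 + depth(s(s(c))) = 1 + 2 = 3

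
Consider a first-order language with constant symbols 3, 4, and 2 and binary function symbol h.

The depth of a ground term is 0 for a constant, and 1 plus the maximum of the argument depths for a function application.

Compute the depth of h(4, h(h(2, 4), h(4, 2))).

3

depth(h(2, 4)) = 1 + max(0, 0) = 1
depth(h(4, 2)) = 1 + max(0, 0) = 1
depth(h(h(2, 4), h(4, 2))) = 1 + max(1, 1) = 2
depth(h(4, h(h(2, 4), h(4, 2)))) = 1 + max(0, 2) = 3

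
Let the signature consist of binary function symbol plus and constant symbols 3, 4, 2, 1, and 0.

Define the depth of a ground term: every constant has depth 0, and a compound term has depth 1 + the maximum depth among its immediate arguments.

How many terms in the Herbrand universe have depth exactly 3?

818125

Write N_k for the number of ground terms of depth ≤ k. A term of depth ≤ k is either a constant or a function symbol applied to arguments of depth ≤ k−1, so N_k = 5 + N_{k-1}^2.
N_0 = 5
N_1 = 5 + 5^2 = 30
N_2 = 5 + 30^2 = 905
N_3 = 5 + 905^2 = 819030
Terms of depth exactly 3: N_3 − N_2 = 819030 − 905 = 818125.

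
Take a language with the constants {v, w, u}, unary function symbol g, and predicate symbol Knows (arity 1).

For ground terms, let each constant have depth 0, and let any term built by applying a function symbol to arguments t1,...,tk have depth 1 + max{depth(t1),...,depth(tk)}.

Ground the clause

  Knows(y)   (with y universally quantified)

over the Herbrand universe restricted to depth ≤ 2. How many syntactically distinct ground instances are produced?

9

Ground terms of depth ≤ 2:
  Let N_k = |{terms of depth ≤ k}|. Then N_0 = 3 and N_k = 3 + N_{k-1} for k ≥ 1 (one summand per function symbol, arity giving the exponent).
  N_0 = 3
  N_1 = 3 + 3 = 6
  N_2 = 3 + 6 = 9
So there are 9 ground terms available for substitution.
The body mentions the single quantified variable y; since ground terms form a free algebra, no two substitutions collapse to the same formula.
Number of ground instances = 9.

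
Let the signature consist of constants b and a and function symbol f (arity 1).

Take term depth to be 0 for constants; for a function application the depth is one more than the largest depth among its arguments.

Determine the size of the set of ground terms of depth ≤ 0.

Count level by level. With function symbols f/1, the terms of depth ≤ k are the 2 constants together with each function applied to depth-≤(k−1) tuples, so N_k = 2 + N_{k-1}.
N_0 = 2
Explicitly: b, a.

2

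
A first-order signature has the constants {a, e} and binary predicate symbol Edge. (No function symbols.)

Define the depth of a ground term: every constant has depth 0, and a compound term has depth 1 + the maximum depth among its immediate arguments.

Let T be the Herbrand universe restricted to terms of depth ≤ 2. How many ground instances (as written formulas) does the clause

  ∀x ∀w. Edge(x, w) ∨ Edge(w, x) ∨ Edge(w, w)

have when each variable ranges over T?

Ground terms of depth ≤ 2:
  With no function symbols every ground term is a constant, so there are exactly 2 ground terms at every depth bound.
  N_0 = 2
  N_1 = 2
  N_2 = 2
So there are 2 ground terms available for substitution.
Each of x, w ranges independently over the available ground terms, and distinct assignments produce distinct instances.
Number of ground instances = 2^2 = 4.

4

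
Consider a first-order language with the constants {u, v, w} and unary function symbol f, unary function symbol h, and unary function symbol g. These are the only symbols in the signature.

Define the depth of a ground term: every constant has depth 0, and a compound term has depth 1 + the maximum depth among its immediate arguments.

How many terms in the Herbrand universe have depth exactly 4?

Let N_k = |{terms of depth ≤ k}|. Then N_0 = 3 and N_k = 3 + N_{k-1} + N_{k-1} + N_{k-1} for k ≥ 1 (one summand per function symbol, arity giving the exponent).
N_0 = 3
N_1 = 3 + 3 + 3 + 3 = 12
N_2 = 3 + 12 + 12 + 12 = 39
N_3 = 3 + 39 + 39 + 39 = 120
N_4 = 3 + 120 + 120 + 120 = 363
Terms of depth exactly 4: N_4 − N_3 = 363 − 120 = 243.

243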